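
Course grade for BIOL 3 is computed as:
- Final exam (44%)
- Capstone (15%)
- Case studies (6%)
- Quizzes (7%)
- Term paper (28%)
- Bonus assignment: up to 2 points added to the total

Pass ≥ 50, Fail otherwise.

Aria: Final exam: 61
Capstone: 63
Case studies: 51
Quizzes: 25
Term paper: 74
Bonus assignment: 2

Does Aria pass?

Weighted total:
  Final exam 61 × 0.44 = 26.84
  Capstone 63 × 0.15 = 9.45
  Case studies 51 × 0.06 = 3.06
  Quizzes 25 × 0.07 = 1.75
  Term paper 74 × 0.28 = 20.72
Sum = 61.82
Bonus assignment: 61.82 + 2 = 63.82
63.82 ≥ 50 → Pass

Pass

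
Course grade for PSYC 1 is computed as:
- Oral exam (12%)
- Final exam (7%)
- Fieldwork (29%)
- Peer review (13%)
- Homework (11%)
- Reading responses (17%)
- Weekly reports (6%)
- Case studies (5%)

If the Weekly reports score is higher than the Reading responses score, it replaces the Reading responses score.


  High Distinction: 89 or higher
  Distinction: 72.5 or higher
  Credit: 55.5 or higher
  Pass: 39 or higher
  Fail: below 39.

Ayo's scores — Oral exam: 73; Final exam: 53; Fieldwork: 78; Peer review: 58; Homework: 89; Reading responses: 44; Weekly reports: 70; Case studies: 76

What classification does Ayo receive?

Credit

Weekly reports (70) > Reading responses (44), so Reading responses counts as 70.
Weighted total:
  Oral exam 73 × 0.12 = 8.76
  Final exam 53 × 0.07 = 3.71
  Fieldwork 78 × 0.29 = 22.62
  Peer review 58 × 0.13 = 7.54
  Homework 89 × 0.11 = 9.79
  Reading responses 70 × 0.17 = 11.9
  Weekly reports 70 × 0.06 = 4.2
  Case studies 76 × 0.05 = 3.8
Sum = 72.32
72.32 is ≥ 55.5 and < 72.5 → Credit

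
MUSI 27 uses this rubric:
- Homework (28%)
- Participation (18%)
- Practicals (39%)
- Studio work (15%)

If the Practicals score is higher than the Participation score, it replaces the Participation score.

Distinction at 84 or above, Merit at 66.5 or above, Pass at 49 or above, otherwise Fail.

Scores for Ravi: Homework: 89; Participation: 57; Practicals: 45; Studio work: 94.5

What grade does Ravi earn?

Practicals (45) ≤ Participation (57), so Participation stays at 57.
Weighted total:
  Homework 89 × 0.28 = 24.92
  Participation 57 × 0.18 = 10.26
  Practicals 45 × 0.39 = 17.55
  Studio work 94.5 × 0.15 = 14.175
Sum = 66.905
66.905 is ≥ 66.5 and < 84 → Merit

Merit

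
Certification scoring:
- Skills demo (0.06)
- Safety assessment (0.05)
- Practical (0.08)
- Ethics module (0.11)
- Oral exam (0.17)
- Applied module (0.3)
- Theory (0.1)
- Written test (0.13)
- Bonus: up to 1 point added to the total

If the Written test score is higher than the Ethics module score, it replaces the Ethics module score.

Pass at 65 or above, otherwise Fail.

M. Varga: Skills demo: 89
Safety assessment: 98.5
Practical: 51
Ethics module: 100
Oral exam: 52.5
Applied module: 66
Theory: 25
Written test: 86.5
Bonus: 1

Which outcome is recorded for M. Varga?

Written test (86.5) ≤ Ethics module (100), so Ethics module stays at 100.
Weighted total:
  Skills demo 89 × 0.06 = 5.34
  Safety assessment 98.5 × 0.05 = 4.925
  Practical 51 × 0.08 = 4.08
  Ethics module 100 × 0.11 = 11
  Oral exam 52.5 × 0.17 = 8.925
  Applied module 66 × 0.3 = 19.8
  Theory 25 × 0.1 = 2.5
  Written test 86.5 × 0.13 = 11.245
Sum = 67.815
Bonus: 67.815 + 1 = 68.815
68.815 ≥ 65 → Pass

Pass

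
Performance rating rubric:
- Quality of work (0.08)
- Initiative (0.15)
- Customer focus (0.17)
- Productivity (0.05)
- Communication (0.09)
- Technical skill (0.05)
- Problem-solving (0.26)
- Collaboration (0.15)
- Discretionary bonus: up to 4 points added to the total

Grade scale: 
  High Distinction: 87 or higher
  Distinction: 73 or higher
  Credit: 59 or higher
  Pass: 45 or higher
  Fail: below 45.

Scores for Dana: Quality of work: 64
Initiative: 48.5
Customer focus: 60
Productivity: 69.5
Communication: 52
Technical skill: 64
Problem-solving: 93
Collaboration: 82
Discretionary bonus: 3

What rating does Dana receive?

Distinction

Weighted total:
  Quality of work 64 × 0.08 = 5.12
  Initiative 48.5 × 0.15 = 7.275
  Customer focus 60 × 0.17 = 10.2
  Productivity 69.5 × 0.05 = 3.475
  Communication 52 × 0.09 = 4.68
  Technical skill 64 × 0.05 = 3.2
  Problem-solving 93 × 0.26 = 24.18
  Collaboration 82 × 0.15 = 12.3
Sum = 70.43
Discretionary bonus: 70.43 + 3 = 73.43
73.43 is ≥ 73 and < 87 → Distinction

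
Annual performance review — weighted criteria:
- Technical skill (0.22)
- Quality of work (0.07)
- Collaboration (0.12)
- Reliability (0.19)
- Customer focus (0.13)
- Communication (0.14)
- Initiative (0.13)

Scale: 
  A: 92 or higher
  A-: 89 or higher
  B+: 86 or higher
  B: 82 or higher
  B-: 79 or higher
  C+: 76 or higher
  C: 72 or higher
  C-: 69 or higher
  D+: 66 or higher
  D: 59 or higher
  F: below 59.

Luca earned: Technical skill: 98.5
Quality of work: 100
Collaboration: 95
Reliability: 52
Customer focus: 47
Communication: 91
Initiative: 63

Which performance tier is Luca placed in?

Weighted total:
  Technical skill 98.5 × 0.22 = 21.67
  Quality of work 100 × 0.07 = 7
  Collaboration 95 × 0.12 = 11.4
  Reliability 52 × 0.19 = 9.88
  Customer focus 47 × 0.13 = 6.11
  Communication 91 × 0.14 = 12.74
  Initiative 63 × 0.13 = 8.19
Sum = 76.99
76.99 is ≥ 76 and < 79 → C+

C+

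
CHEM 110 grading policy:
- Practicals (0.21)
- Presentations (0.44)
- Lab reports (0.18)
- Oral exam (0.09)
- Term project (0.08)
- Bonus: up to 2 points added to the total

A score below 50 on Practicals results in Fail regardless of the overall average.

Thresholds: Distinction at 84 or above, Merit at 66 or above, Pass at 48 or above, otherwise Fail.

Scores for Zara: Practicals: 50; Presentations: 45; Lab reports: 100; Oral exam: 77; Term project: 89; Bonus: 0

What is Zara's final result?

Pass

Practicals score 50 ≥ 50: minimum met.
Weighted total:
  Practicals 50 × 0.21 = 10.5
  Presentations 45 × 0.44 = 19.8
  Lab reports 100 × 0.18 = 18
  Oral exam 77 × 0.09 = 6.93
  Term project 89 × 0.08 = 7.12
Sum = 62.35
Bonus: 62.35 + 0 = 62.35
62.35 is ≥ 48 and < 66 → Pass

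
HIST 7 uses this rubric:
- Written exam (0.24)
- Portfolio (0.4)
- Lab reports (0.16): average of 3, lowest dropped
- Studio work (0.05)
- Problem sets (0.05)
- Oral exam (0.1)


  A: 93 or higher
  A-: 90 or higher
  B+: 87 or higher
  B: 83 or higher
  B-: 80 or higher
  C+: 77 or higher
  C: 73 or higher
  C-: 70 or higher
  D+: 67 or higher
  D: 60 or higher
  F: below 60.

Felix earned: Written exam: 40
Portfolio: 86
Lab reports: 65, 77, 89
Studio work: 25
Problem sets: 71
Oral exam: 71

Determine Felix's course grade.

Lab reports: drop 65 → average of remaining 2 = 166/2 = 83
Weighted total:
  Written exam 40 × 0.24 = 9.6
  Portfolio 86 × 0.4 = 34.4
  Lab reports 83 × 0.16 = 13.28
  Studio work 25 × 0.05 = 1.25
  Problem sets 71 × 0.05 = 3.55
  Oral exam 71 × 0.1 = 7.1
Sum = 69.18
69.18 is ≥ 67 and < 70 → D+

D+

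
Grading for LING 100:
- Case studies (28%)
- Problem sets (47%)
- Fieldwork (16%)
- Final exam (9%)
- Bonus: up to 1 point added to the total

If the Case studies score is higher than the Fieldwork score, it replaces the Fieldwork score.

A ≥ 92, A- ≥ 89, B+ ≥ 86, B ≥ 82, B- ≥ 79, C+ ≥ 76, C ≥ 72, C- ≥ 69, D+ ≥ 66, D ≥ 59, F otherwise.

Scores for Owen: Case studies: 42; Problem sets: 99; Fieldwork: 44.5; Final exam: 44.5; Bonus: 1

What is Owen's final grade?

Case studies (42) ≤ Fieldwork (44.5), so Fieldwork stays at 44.5.
Weighted total:
  Case studies 42 × 0.28 = 11.76
  Problem sets 99 × 0.47 = 46.53
  Fieldwork 44.5 × 0.16 = 7.12
  Final exam 44.5 × 0.09 = 4.005
Sum = 69.415
Bonus: 69.415 + 1 = 70.415
70.415 is ≥ 69 and < 72 → C-

C-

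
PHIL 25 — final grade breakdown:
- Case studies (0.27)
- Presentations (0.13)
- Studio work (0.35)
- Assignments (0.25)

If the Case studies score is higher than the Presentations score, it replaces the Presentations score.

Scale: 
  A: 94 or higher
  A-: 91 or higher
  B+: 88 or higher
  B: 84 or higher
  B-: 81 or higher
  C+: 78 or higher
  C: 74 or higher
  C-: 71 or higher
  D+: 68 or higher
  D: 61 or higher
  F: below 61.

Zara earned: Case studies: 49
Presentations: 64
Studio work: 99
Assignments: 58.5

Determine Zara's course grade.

D+

Case studies (49) ≤ Presentations (64), so Presentations stays at 64.
Weighted total:
  Case studies 49 × 0.27 = 13.23
  Presentations 64 × 0.13 = 8.32
  Studio work 99 × 0.35 = 34.65
  Assignments 58.5 × 0.25 = 14.625
Sum = 70.825
70.825 is ≥ 68 and < 71 → D+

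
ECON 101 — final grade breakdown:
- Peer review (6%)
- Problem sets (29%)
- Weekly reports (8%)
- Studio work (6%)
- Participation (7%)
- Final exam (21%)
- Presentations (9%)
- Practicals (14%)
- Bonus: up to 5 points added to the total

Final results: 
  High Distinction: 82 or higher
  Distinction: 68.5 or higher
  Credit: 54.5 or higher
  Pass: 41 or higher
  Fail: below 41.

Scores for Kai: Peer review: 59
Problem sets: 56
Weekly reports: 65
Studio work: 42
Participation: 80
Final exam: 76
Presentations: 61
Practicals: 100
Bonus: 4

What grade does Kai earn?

Distinction

Weighted total:
  Peer review 59 × 0.06 = 3.54
  Problem sets 56 × 0.29 = 16.24
  Weekly reports 65 × 0.08 = 5.2
  Studio work 42 × 0.06 = 2.52
  Participation 80 × 0.07 = 5.6
  Final exam 76 × 0.21 = 15.96
  Presentations 61 × 0.09 = 5.49
  Practicals 100 × 0.14 = 14
Sum = 68.55
Bonus: 68.55 + 4 = 72.55
72.55 is ≥ 68.5 and < 82 → Distinction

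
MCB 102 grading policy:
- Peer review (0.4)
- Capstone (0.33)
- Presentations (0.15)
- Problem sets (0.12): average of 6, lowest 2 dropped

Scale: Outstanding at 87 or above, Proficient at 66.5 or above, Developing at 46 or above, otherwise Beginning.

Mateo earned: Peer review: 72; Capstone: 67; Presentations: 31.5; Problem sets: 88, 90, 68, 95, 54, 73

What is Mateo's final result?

Problem sets: drop 54, 68 → average of remaining 4 = 346/4 = 86.5
Weighted total:
  Peer review 72 × 0.4 = 28.8
  Capstone 67 × 0.33 = 22.11
  Presentations 31.5 × 0.15 = 4.725
  Problem sets 86.5 × 0.12 = 10.38
Sum = 66.015
66.015 is ≥ 46 and < 66.5 → Developing

Developing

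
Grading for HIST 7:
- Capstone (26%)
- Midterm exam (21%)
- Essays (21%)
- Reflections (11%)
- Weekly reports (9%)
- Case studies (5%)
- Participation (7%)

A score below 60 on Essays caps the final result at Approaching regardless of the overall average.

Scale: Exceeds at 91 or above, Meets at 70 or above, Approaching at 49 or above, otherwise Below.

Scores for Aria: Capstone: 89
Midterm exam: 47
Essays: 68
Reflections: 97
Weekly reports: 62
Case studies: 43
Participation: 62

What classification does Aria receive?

Essays score 68 ≥ 60: minimum met.
Weighted total:
  Capstone 89 × 0.26 = 23.14
  Midterm exam 47 × 0.21 = 9.87
  Essays 68 × 0.21 = 14.28
  Reflections 97 × 0.11 = 10.67
  Weekly reports 62 × 0.09 = 5.58
  Case studies 43 × 0.05 = 2.15
  Participation 62 × 0.07 = 4.34
Sum = 70.03
70.03 is ≥ 70 and < 91 → Meets

Meets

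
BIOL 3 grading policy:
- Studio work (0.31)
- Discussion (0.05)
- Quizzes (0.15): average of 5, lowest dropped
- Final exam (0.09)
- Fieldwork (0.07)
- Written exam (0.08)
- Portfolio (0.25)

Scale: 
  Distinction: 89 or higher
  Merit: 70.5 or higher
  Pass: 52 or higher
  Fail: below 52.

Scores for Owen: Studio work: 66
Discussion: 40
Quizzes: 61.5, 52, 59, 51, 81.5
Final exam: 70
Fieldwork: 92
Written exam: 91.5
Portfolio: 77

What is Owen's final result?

Quizzes: drop 51 → average of remaining 4 = 254/4 = 63.5
Weighted total:
  Studio work 66 × 0.31 = 20.46
  Discussion 40 × 0.05 = 2
  Quizzes 63.5 × 0.15 = 9.525
  Final exam 70 × 0.09 = 6.3
  Fieldwork 92 × 0.07 = 6.44
  Written exam 91.5 × 0.08 = 7.32
  Portfolio 77 × 0.25 = 19.25
Sum = 71.295
71.295 is ≥ 70.5 and < 89 → Merit

Merit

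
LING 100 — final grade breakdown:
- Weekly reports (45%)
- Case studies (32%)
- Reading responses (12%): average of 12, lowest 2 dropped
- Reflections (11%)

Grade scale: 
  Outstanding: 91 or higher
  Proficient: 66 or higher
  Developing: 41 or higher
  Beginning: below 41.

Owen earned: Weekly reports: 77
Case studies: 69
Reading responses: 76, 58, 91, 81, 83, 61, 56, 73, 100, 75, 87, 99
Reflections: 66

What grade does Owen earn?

Reading responses: drop 56, 58 → average of remaining 10 = 826/10 = 82.6
Weighted total:
  Weekly reports 77 × 0.45 = 34.65
  Case studies 69 × 0.32 = 22.08
  Reading responses 82.6 × 0.12 = 9.912
  Reflections 66 × 0.11 = 7.26
Sum = 73.902
73.902 is ≥ 66 and < 91 → Proficient

Proficient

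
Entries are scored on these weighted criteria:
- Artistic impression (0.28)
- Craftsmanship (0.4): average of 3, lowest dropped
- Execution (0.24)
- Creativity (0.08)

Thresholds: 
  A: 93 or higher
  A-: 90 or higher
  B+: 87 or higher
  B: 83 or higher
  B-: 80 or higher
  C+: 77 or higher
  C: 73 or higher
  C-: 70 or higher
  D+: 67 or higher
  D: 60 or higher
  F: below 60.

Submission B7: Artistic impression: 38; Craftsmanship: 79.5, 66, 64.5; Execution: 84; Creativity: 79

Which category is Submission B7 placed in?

D

Craftsmanship: drop 64.5 → average of remaining 2 = 145.5/2 = 72.75
Weighted total:
  Artistic impression 38 × 0.28 = 10.64
  Craftsmanship 72.75 × 0.4 = 29.1
  Execution 84 × 0.24 = 20.16
  Creativity 79 × 0.08 = 6.32
Sum = 66.22
66.22 is ≥ 60 and < 67 → D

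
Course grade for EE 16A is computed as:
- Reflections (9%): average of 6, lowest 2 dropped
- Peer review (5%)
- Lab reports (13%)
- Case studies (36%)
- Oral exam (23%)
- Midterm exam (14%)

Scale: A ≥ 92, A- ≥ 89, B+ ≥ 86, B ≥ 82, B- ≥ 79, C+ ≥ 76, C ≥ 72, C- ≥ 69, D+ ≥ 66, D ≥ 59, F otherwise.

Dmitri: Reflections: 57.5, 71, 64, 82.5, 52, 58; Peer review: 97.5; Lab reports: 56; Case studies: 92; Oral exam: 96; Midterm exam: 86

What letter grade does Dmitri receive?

B

Reflections: drop 52, 57.5 → average of remaining 4 = 275.5/4 = 68.875
Weighted total:
  Reflections 68.875 × 0.09 = 6.19875
  Peer review 97.5 × 0.05 = 4.875
  Lab reports 56 × 0.13 = 7.28
  Case studies 92 × 0.36 = 33.12
  Oral exam 96 × 0.23 = 22.08
  Midterm exam 86 × 0.14 = 12.04
Sum = 85.59375
85.59375 is ≥ 82 and < 86 → B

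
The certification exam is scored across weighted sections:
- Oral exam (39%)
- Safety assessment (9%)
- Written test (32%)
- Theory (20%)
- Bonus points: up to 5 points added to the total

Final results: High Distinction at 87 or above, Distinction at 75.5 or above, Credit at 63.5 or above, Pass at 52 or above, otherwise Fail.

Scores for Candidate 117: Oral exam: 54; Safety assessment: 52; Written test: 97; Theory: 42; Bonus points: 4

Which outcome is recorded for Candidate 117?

Credit

Weighted total:
  Oral exam 54 × 0.39 = 21.06
  Safety assessment 52 × 0.09 = 4.68
  Written test 97 × 0.32 = 31.04
  Theory 42 × 0.2 = 8.4
Sum = 65.18
Bonus points: 65.18 + 4 = 69.18
69.18 is ≥ 63.5 and < 75.5 → Credit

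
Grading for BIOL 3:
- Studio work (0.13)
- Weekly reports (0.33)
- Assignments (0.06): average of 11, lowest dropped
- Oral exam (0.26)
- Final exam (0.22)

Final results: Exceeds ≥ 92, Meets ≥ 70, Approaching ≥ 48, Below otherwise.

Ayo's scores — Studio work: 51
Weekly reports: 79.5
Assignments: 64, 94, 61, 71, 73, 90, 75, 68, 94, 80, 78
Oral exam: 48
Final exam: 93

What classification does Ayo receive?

Meets

Assignments: drop 61 → average of remaining 10 = 787/10 = 78.7
Weighted total:
  Studio work 51 × 0.13 = 6.63
  Weekly reports 79.5 × 0.33 = 26.235
  Assignments 78.7 × 0.06 = 4.722
  Oral exam 48 × 0.26 = 12.48
  Final exam 93 × 0.22 = 20.46
Sum = 70.527
70.527 is ≥ 70 and < 92 → Meets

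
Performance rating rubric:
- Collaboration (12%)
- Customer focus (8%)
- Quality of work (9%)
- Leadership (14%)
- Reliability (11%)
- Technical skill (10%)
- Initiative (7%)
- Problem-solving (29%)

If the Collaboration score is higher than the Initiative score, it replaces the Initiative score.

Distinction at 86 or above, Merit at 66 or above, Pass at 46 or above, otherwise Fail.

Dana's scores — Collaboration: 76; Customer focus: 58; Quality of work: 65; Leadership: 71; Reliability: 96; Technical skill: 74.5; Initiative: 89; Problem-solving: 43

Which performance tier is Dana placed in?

Collaboration (76) ≤ Initiative (89), so Initiative stays at 89.
Weighted total:
  Collaboration 76 × 0.12 = 9.12
  Customer focus 58 × 0.08 = 4.64
  Quality of work 65 × 0.09 = 5.85
  Leadership 71 × 0.14 = 9.94
  Reliability 96 × 0.11 = 10.56
  Technical skill 74.5 × 0.1 = 7.45
  Initiative 89 × 0.07 = 6.23
  Problem-solving 43 × 0.29 = 12.47
Sum = 66.26
66.26 is ≥ 66 and < 86 → Merit

Merit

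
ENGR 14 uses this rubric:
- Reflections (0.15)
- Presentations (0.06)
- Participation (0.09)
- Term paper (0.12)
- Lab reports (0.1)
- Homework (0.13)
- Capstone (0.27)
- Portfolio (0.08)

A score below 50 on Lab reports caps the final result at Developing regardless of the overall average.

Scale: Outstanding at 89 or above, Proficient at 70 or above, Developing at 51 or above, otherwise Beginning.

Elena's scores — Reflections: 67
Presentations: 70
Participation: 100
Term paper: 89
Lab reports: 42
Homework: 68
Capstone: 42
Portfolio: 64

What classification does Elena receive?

Lab reports score 42 < 50: minimum not met.
Weighted total:
  Reflections 67 × 0.15 = 10.05
  Presentations 70 × 0.06 = 4.2
  Participation 100 × 0.09 = 9
  Term paper 89 × 0.12 = 10.68
  Lab reports 42 × 0.1 = 4.2
  Homework 68 × 0.13 = 8.84
  Capstone 42 × 0.27 = 11.34
  Portfolio 64 × 0.08 = 5.12
Sum = 63.43
63.43 would be Developing; cap at Developing applies → Developing.

Developing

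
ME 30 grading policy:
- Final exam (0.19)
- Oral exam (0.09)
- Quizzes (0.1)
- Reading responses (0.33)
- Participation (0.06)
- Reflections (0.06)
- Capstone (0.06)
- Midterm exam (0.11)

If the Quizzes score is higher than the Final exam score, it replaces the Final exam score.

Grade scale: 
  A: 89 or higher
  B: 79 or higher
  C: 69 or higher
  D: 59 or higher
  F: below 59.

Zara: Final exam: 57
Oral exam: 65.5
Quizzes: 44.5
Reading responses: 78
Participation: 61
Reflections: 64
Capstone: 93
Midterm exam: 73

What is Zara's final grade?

D

Quizzes (44.5) ≤ Final exam (57), so Final exam stays at 57.
Weighted total:
  Final exam 57 × 0.19 = 10.83
  Oral exam 65.5 × 0.09 = 5.895
  Quizzes 44.5 × 0.1 = 4.45
  Reading responses 78 × 0.33 = 25.74
  Participation 61 × 0.06 = 3.66
  Reflections 64 × 0.06 = 3.84
  Capstone 93 × 0.06 = 5.58
  Midterm exam 73 × 0.11 = 8.03
Sum = 68.025
68.025 is ≥ 59 and < 69 → D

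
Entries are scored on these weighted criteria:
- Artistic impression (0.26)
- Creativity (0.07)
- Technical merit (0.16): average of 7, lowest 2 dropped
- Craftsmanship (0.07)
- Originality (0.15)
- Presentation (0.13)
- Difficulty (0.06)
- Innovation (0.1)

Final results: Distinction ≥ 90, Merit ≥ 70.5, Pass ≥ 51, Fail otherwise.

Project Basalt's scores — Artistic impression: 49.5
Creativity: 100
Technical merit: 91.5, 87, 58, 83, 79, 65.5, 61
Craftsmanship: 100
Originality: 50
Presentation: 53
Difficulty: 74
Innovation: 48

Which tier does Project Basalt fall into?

Pass

Technical merit: drop 58, 61 → average of remaining 5 = 406/5 = 81.2
Weighted total:
  Artistic impression 49.5 × 0.26 = 12.87
  Creativity 100 × 0.07 = 7
  Technical merit 81.2 × 0.16 = 12.992
  Craftsmanship 100 × 0.07 = 7
  Originality 50 × 0.15 = 7.5
  Presentation 53 × 0.13 = 6.89
  Difficulty 74 × 0.06 = 4.44
  Innovation 48 × 0.1 = 4.8
Sum = 63.492
63.492 is ≥ 51 and < 70.5 → Pass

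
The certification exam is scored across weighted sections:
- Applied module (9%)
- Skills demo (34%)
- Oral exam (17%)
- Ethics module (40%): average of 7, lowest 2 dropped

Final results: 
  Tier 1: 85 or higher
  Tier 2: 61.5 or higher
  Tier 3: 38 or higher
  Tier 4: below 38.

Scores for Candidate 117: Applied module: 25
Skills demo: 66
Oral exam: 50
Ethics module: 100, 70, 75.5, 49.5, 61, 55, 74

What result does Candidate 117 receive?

Tier 2

Ethics module: drop 49.5, 55 → average of remaining 5 = 380.5/5 = 76.1
Weighted total:
  Applied module 25 × 0.09 = 2.25
  Skills demo 66 × 0.34 = 22.44
  Oral exam 50 × 0.17 = 8.5
  Ethics module 76.1 × 0.4 = 30.44
Sum = 63.63
63.63 is ≥ 61.5 and < 85 → Tier 2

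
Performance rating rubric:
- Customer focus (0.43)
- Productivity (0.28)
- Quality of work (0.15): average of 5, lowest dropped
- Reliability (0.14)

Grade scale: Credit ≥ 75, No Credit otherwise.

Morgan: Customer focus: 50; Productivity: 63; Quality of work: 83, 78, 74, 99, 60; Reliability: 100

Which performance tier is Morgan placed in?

No Credit

Quality of work: drop 60 → average of remaining 4 = 334/4 = 83.5
Weighted total:
  Customer focus 50 × 0.43 = 21.5
  Productivity 63 × 0.28 = 17.64
  Quality of work 83.5 × 0.15 = 12.525
  Reliability 100 × 0.14 = 14
Sum = 65.665
65.665 < 75 → No Credit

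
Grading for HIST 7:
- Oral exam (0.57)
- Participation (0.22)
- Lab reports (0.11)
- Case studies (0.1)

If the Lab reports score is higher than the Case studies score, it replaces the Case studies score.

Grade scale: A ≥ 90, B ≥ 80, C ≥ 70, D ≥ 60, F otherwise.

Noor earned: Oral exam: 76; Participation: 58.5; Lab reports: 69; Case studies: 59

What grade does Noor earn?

C

Lab reports (69) > Case studies (59), so Case studies counts as 69.
Weighted total:
  Oral exam 76 × 0.57 = 43.32
  Participation 58.5 × 0.22 = 12.87
  Lab reports 69 × 0.11 = 7.59
  Case studies 69 × 0.1 = 6.9
Sum = 70.68
70.68 is ≥ 70 and < 80 → C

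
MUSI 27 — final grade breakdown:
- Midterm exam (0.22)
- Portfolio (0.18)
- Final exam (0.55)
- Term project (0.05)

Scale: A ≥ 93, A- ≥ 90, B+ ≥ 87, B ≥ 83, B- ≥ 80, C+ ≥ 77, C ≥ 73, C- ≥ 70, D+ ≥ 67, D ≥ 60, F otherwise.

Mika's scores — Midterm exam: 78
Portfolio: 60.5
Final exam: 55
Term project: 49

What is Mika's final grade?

Weighted total:
  Midterm exam 78 × 0.22 = 17.16
  Portfolio 60.5 × 0.18 = 10.89
  Final exam 55 × 0.55 = 30.25
  Term project 49 × 0.05 = 2.45
Sum = 60.75
60.75 is ≥ 60 and < 67 → D

D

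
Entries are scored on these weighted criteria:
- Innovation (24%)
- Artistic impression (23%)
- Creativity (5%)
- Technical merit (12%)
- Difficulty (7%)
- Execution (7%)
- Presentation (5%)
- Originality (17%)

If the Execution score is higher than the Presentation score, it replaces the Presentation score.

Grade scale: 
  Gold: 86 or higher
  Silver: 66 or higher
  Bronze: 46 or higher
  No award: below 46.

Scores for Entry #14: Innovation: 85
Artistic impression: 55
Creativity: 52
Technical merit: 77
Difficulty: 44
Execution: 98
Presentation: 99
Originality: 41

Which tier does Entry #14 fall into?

Silver

Execution (98) ≤ Presentation (99), so Presentation stays at 99.
Weighted total:
  Innovation 85 × 0.24 = 20.4
  Artistic impression 55 × 0.23 = 12.65
  Creativity 52 × 0.05 = 2.6
  Technical merit 77 × 0.12 = 9.24
  Difficulty 44 × 0.07 = 3.08
  Execution 98 × 0.07 = 6.86
  Presentation 99 × 0.05 = 4.95
  Originality 41 × 0.17 = 6.97
Sum = 66.75
66.75 is ≥ 66 and < 86 → Silver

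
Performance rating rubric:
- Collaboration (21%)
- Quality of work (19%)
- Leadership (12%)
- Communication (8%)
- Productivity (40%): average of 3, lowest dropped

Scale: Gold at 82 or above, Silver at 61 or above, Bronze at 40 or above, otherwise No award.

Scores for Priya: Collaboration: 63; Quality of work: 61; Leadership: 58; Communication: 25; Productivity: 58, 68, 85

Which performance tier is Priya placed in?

Productivity: drop 58 → average of remaining 2 = 153/2 = 76.5
Weighted total:
  Collaboration 63 × 0.21 = 13.23
  Quality of work 61 × 0.19 = 11.59
  Leadership 58 × 0.12 = 6.96
  Communication 25 × 0.08 = 2
  Productivity 76.5 × 0.4 = 30.6
Sum = 64.38
64.38 is ≥ 61 and < 82 → Silver

Silver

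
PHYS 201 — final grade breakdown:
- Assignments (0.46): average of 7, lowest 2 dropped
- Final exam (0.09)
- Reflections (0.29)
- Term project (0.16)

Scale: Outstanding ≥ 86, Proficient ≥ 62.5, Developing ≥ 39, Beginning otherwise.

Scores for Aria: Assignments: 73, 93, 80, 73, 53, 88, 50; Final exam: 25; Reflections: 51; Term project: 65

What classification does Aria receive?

Assignments: drop 50, 53 → average of remaining 5 = 407/5 = 81.4
Weighted total:
  Assignments 81.4 × 0.46 = 37.444
  Final exam 25 × 0.09 = 2.25
  Reflections 51 × 0.29 = 14.79
  Term project 65 × 0.16 = 10.4
Sum = 64.884
64.884 is ≥ 62.5 and < 86 → Proficient

Proficient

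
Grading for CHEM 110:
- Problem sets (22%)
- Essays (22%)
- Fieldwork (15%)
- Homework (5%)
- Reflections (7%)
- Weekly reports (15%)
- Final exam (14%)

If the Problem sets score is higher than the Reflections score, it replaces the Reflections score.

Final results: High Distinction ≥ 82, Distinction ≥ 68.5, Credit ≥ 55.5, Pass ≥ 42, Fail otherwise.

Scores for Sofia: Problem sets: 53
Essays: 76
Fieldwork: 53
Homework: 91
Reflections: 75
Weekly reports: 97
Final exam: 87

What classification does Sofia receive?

Distinction

Problem sets (53) ≤ Reflections (75), so Reflections stays at 75.
Weighted total:
  Problem sets 53 × 0.22 = 11.66
  Essays 76 × 0.22 = 16.72
  Fieldwork 53 × 0.15 = 7.95
  Homework 91 × 0.05 = 4.55
  Reflections 75 × 0.07 = 5.25
  Weekly reports 97 × 0.15 = 14.55
  Final exam 87 × 0.14 = 12.18
Sum = 72.86
72.86 is ≥ 68.5 and < 82 → Distinction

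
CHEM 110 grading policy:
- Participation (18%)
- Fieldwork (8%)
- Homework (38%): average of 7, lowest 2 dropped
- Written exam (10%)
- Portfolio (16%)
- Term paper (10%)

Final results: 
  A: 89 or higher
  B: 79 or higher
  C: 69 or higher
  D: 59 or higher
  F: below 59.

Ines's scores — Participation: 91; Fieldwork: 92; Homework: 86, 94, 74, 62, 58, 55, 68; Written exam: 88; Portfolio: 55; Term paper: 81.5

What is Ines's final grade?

Homework: drop 55, 58 → average of remaining 5 = 384/5 = 76.8
Weighted total:
  Participation 91 × 0.18 = 16.38
  Fieldwork 92 × 0.08 = 7.36
  Homework 76.8 × 0.38 = 29.184
  Written exam 88 × 0.1 = 8.8
  Portfolio 55 × 0.16 = 8.8
  Term paper 81.5 × 0.1 = 8.15
Sum = 78.674
78.674 is ≥ 69 and < 79 → C

C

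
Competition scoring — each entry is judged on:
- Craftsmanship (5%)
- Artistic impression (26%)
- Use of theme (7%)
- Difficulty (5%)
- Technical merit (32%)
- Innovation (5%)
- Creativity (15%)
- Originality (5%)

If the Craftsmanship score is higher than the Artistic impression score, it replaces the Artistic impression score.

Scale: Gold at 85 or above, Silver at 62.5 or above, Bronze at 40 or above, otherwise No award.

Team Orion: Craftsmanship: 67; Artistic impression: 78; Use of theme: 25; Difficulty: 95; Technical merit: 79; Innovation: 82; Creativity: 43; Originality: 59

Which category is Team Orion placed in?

Silver

Craftsmanship (67) ≤ Artistic impression (78), so Artistic impression stays at 78.
Weighted total:
  Craftsmanship 67 × 0.05 = 3.35
  Artistic impression 78 × 0.26 = 20.28
  Use of theme 25 × 0.07 = 1.75
  Difficulty 95 × 0.05 = 4.75
  Technical merit 79 × 0.32 = 25.28
  Innovation 82 × 0.05 = 4.1
  Creativity 43 × 0.15 = 6.45
  Originality 59 × 0.05 = 2.95
Sum = 68.91
68.91 is ≥ 62.5 and < 85 → Silver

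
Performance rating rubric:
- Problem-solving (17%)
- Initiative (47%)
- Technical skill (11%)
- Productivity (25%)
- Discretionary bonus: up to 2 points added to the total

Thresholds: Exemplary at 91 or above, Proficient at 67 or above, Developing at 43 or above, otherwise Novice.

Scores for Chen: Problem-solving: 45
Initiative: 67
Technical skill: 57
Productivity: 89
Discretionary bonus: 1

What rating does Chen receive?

Proficient

Weighted total:
  Problem-solving 45 × 0.17 = 7.65
  Initiative 67 × 0.47 = 31.49
  Technical skill 57 × 0.11 = 6.27
  Productivity 89 × 0.25 = 22.25
Sum = 67.66
Discretionary bonus: 67.66 + 1 = 68.66
68.66 is ≥ 67 and < 91 → Proficient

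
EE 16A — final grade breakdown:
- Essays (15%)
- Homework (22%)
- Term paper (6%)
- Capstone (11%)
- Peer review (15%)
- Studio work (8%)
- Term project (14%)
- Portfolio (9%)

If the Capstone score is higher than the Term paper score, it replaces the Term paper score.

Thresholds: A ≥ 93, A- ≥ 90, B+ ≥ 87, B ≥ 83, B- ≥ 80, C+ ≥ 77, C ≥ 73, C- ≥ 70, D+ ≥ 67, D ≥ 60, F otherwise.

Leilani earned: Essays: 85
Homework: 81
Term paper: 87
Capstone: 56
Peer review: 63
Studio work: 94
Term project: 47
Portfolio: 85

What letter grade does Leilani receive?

Capstone (56) ≤ Term paper (87), so Term paper stays at 87.
Weighted total:
  Essays 85 × 0.15 = 12.75
  Homework 81 × 0.22 = 17.82
  Term paper 87 × 0.06 = 5.22
  Capstone 56 × 0.11 = 6.16
  Peer review 63 × 0.15 = 9.45
  Studio work 94 × 0.08 = 7.52
  Term project 47 × 0.14 = 6.58
  Portfolio 85 × 0.09 = 7.65
Sum = 73.15
73.15 is ≥ 73 and < 77 → C

C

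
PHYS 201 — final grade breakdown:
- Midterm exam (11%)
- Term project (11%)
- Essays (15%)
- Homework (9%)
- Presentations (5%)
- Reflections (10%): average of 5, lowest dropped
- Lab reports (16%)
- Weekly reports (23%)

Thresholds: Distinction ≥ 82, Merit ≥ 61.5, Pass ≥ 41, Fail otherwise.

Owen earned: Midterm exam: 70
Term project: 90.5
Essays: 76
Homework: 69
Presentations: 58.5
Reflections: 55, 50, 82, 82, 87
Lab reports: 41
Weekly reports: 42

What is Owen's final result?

Merit

Reflections: drop 50 → average of remaining 4 = 306/4 = 76.5
Weighted total:
  Midterm exam 70 × 0.11 = 7.7
  Term project 90.5 × 0.11 = 9.955
  Essays 76 × 0.15 = 11.4
  Homework 69 × 0.09 = 6.21
  Presentations 58.5 × 0.05 = 2.925
  Reflections 76.5 × 0.1 = 7.65
  Lab reports 41 × 0.16 = 6.56
  Weekly reports 42 × 0.23 = 9.66
Sum = 62.06
62.06 is ≥ 61.5 and < 82 → Merit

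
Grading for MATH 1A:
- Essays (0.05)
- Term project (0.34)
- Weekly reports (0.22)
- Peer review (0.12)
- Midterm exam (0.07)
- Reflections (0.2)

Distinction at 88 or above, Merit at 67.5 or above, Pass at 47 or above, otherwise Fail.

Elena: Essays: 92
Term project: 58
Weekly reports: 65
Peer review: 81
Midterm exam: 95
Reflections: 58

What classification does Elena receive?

Pass

Weighted total:
  Essays 92 × 0.05 = 4.6
  Term project 58 × 0.34 = 19.72
  Weekly reports 65 × 0.22 = 14.3
  Peer review 81 × 0.12 = 9.72
  Midterm exam 95 × 0.07 = 6.65
  Reflections 58 × 0.2 = 11.6
Sum = 66.59
66.59 is ≥ 47 and < 67.5 → Pass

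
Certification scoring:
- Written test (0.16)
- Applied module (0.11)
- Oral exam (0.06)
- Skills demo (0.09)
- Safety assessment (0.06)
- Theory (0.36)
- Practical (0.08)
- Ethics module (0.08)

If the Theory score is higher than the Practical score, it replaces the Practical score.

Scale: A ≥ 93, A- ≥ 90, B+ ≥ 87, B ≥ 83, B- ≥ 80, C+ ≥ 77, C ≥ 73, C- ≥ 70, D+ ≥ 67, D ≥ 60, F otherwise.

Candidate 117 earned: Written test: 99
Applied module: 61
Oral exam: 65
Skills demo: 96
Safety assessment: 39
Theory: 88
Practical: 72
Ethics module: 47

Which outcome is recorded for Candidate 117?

Theory (88) > Practical (72), so Practical counts as 88.
Weighted total:
  Written test 99 × 0.16 = 15.84
  Applied module 61 × 0.11 = 6.71
  Oral exam 65 × 0.06 = 3.9
  Skills demo 96 × 0.09 = 8.64
  Safety assessment 39 × 0.06 = 2.34
  Theory 88 × 0.36 = 31.68
  Practical 88 × 0.08 = 7.04
  Ethics module 47 × 0.08 = 3.76
Sum = 79.91
79.91 is ≥ 77 and < 80 → C+

C+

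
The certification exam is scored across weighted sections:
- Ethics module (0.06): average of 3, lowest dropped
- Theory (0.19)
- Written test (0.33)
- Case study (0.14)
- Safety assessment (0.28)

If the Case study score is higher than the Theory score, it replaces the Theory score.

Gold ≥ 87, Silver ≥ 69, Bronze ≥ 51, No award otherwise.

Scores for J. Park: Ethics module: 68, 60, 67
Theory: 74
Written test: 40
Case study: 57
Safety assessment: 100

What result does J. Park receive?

Bronze

Ethics module: drop 60 → average of remaining 2 = 135/2 = 67.5
Case study (57) ≤ Theory (74), so Theory stays at 74.
Weighted total:
  Ethics module 67.5 × 0.06 = 4.05
  Theory 74 × 0.19 = 14.06
  Written test 40 × 0.33 = 13.2
  Case study 57 × 0.14 = 7.98
  Safety assessment 100 × 0.28 = 28
Sum = 67.29
67.29 is ≥ 51 and < 69 → Bronze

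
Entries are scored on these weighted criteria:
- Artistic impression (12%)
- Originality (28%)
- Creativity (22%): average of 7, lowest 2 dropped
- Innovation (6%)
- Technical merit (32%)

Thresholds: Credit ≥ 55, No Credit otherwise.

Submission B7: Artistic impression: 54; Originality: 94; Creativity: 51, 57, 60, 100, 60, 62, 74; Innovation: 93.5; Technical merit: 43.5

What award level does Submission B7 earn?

Credit

Creativity: drop 51, 57 → average of remaining 5 = 356/5 = 71.2
Weighted total:
  Artistic impression 54 × 0.12 = 6.48
  Originality 94 × 0.28 = 26.32
  Creativity 71.2 × 0.22 = 15.664
  Innovation 93.5 × 0.06 = 5.61
  Technical merit 43.5 × 0.32 = 13.92
Sum = 67.994
67.994 ≥ 55 → Credit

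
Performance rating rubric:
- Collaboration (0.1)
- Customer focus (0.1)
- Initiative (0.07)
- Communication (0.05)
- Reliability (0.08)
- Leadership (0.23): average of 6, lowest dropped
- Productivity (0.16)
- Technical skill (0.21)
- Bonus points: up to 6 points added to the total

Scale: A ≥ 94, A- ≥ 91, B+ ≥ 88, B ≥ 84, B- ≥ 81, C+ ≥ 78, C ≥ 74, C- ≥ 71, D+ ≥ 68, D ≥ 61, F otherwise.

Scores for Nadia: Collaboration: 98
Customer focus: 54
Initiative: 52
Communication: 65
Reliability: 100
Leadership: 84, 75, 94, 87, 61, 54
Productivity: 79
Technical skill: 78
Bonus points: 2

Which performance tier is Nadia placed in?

C+

Leadership: drop 54 → average of remaining 5 = 401/5 = 80.2
Weighted total:
  Collaboration 98 × 0.1 = 9.8
  Customer focus 54 × 0.1 = 5.4
  Initiative 52 × 0.07 = 3.64
  Communication 65 × 0.05 = 3.25
  Reliability 100 × 0.08 = 8
  Leadership 80.2 × 0.23 = 18.446
  Productivity 79 × 0.16 = 12.64
  Technical skill 78 × 0.21 = 16.38
Sum = 77.556
Bonus points: 77.556 + 2 = 79.556
79.556 is ≥ 78 and < 81 → C+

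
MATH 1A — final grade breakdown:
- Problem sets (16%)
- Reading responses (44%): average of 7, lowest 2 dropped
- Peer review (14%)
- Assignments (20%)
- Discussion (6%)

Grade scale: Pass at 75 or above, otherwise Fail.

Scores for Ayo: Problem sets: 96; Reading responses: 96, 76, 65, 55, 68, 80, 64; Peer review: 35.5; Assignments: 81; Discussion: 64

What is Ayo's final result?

Reading responses: drop 55, 64 → average of remaining 5 = 385/5 = 77
Weighted total:
  Problem sets 96 × 0.16 = 15.36
  Reading responses 77 × 0.44 = 33.88
  Peer review 35.5 × 0.14 = 4.97
  Assignments 81 × 0.2 = 16.2
  Discussion 64 × 0.06 = 3.84
Sum = 74.25
74.25 < 75 → Fail

Fail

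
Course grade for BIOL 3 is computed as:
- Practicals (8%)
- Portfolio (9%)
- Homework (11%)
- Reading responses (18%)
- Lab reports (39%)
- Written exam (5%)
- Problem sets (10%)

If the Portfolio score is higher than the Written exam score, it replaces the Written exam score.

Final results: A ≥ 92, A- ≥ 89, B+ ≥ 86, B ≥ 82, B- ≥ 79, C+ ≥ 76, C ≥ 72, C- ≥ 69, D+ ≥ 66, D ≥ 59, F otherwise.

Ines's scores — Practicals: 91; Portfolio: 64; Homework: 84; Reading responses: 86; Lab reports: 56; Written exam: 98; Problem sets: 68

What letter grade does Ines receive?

C-

Portfolio (64) ≤ Written exam (98), so Written exam stays at 98.
Weighted total:
  Practicals 91 × 0.08 = 7.28
  Portfolio 64 × 0.09 = 5.76
  Homework 84 × 0.11 = 9.24
  Reading responses 86 × 0.18 = 15.48
  Lab reports 56 × 0.39 = 21.84
  Written exam 98 × 0.05 = 4.9
  Problem sets 68 × 0.1 = 6.8
Sum = 71.3
71.3 is ≥ 69 and < 72 → C-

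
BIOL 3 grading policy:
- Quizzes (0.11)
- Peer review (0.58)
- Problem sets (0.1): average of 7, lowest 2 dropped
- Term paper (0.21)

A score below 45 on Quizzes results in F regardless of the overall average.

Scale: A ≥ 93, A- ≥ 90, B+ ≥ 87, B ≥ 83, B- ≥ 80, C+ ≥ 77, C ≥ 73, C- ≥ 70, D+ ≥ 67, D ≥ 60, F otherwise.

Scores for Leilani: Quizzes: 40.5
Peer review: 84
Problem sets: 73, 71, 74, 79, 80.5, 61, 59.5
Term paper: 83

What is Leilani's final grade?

F

Problem sets: drop 59.5, 61 → average of remaining 5 = 377.5/5 = 75.5
Quizzes score 40.5 < 45: minimum not met.
Weighted total:
  Quizzes 40.5 × 0.11 = 4.455
  Peer review 84 × 0.58 = 48.72
  Problem sets 75.5 × 0.1 = 7.55
  Term paper 83 × 0.21 = 17.43
Sum = 78.155
Because the Quizzes minimum was not met, the result is F.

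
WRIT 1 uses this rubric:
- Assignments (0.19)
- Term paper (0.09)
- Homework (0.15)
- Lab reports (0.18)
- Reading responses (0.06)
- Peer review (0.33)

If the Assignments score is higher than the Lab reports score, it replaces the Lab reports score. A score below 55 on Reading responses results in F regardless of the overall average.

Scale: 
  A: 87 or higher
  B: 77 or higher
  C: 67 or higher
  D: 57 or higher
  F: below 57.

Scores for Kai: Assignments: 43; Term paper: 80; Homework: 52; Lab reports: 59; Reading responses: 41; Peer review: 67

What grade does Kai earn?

F

Assignments (43) ≤ Lab reports (59), so Lab reports stays at 59.
Reading responses score 41 < 55: minimum not met.
Weighted total:
  Assignments 43 × 0.19 = 8.17
  Term paper 80 × 0.09 = 7.2
  Homework 52 × 0.15 = 7.8
  Lab reports 59 × 0.18 = 10.62
  Reading responses 41 × 0.06 = 2.46
  Peer review 67 × 0.33 = 22.11
Sum = 58.36
Because the Reading responses minimum was not met, the result is F.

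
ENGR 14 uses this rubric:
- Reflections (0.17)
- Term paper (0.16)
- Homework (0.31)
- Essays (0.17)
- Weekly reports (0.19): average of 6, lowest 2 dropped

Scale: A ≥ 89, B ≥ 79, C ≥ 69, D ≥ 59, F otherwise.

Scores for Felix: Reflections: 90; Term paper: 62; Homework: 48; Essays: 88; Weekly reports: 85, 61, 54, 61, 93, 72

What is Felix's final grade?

C

Weekly reports: drop 54, 61 → average of remaining 4 = 311/4 = 77.75
Weighted total:
  Reflections 90 × 0.17 = 15.3
  Term paper 62 × 0.16 = 9.92
  Homework 48 × 0.31 = 14.88
  Essays 88 × 0.17 = 14.96
  Weekly reports 77.75 × 0.19 = 14.7725
Sum = 69.8325
69.8325 is ≥ 69 and < 79 → C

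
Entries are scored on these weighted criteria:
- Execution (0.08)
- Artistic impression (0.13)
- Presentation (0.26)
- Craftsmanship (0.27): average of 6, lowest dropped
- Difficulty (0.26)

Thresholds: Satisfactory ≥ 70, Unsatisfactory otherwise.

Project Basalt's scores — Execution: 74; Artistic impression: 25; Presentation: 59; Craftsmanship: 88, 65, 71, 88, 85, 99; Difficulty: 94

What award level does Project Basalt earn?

Craftsmanship: drop 65 → average of remaining 5 = 431/5 = 86.2
Weighted total:
  Execution 74 × 0.08 = 5.92
  Artistic impression 25 × 0.13 = 3.25
  Presentation 59 × 0.26 = 15.34
  Craftsmanship 86.2 × 0.27 = 23.274
  Difficulty 94 × 0.26 = 24.44
Sum = 72.224
72.224 ≥ 70 → Satisfactory

Satisfactory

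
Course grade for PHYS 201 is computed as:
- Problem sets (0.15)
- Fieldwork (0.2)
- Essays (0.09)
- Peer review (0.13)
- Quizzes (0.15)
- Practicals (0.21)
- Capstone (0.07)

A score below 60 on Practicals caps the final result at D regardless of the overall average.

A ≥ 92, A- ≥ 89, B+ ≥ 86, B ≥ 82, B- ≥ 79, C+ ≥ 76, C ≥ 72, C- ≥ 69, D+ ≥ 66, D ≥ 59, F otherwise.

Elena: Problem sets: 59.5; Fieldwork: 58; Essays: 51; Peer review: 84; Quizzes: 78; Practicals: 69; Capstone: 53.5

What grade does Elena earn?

Practicals score 69 ≥ 60: minimum met.
Weighted total:
  Problem sets 59.5 × 0.15 = 8.925
  Fieldwork 58 × 0.2 = 11.6
  Essays 51 × 0.09 = 4.59
  Peer review 84 × 0.13 = 10.92
  Quizzes 78 × 0.15 = 11.7
  Practicals 69 × 0.21 = 14.49
  Capstone 53.5 × 0.07 = 3.745
Sum = 65.97
65.97 is ≥ 59 and < 66 → D

D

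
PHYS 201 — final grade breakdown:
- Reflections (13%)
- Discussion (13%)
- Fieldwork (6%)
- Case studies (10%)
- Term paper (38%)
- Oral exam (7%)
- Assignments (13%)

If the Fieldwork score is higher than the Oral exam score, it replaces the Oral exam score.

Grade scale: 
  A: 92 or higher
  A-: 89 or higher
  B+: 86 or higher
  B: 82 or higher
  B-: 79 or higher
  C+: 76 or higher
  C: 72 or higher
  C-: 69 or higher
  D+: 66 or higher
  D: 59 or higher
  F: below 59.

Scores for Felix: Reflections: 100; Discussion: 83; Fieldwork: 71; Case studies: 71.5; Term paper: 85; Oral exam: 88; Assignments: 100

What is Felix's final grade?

Fieldwork (71) ≤ Oral exam (88), so Oral exam stays at 88.
Weighted total:
  Reflections 100 × 0.13 = 13
  Discussion 83 × 0.13 = 10.79
  Fieldwork 71 × 0.06 = 4.26
  Case studies 71.5 × 0.1 = 7.15
  Term paper 85 × 0.38 = 32.3
  Oral exam 88 × 0.07 = 6.16
  Assignments 100 × 0.13 = 13
Sum = 86.66
86.66 is ≥ 86 and < 89 → B+

B+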